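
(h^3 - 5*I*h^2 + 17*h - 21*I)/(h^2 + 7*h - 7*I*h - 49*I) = (h^2 + 2*I*h + 3)/(h + 7)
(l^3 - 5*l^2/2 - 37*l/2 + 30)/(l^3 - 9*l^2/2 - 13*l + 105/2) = (2*l^2 + 5*l - 12)/(2*l^2 + l - 21)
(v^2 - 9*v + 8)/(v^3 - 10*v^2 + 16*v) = (v - 1)/(v*(v - 2))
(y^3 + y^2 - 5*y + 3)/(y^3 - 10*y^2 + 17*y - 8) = (y + 3)/(y - 8)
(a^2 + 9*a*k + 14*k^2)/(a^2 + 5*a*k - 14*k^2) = (a + 2*k)/(a - 2*k)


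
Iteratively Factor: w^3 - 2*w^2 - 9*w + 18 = (w - 3)*(w^2 + w - 6) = (w - 3)*(w - 2)*(w + 3)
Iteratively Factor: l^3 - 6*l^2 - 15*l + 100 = (l - 5)*(l^2 - l - 20) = (l - 5)^2*(l + 4)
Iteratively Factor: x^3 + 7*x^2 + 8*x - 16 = (x + 4)*(x^2 + 3*x - 4) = (x - 1)*(x + 4)*(x + 4)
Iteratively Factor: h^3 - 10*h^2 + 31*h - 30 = (h - 5)*(h^2 - 5*h + 6) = (h - 5)*(h - 3)*(h - 2)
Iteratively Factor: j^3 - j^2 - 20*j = (j)*(j^2 - j - 20) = j*(j - 5)*(j + 4)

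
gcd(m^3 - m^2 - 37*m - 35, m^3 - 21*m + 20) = m + 5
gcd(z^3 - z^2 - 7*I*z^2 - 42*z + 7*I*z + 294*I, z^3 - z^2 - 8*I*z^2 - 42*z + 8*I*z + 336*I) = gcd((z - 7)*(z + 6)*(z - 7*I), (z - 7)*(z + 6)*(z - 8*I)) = z^2 - z - 42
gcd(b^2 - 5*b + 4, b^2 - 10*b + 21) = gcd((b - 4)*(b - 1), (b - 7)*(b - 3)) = 1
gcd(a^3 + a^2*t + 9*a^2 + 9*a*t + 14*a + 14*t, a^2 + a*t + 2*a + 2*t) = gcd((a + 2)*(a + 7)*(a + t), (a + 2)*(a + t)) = a^2 + a*t + 2*a + 2*t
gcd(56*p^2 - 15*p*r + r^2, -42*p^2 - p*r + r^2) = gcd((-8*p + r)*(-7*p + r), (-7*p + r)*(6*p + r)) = 7*p - r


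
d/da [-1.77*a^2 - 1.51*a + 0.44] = -3.54*a - 1.51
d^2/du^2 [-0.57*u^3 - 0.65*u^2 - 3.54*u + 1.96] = -3.42*u - 1.3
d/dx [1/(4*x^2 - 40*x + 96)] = (5 - x)/(2*(x^2 - 10*x + 24)^2)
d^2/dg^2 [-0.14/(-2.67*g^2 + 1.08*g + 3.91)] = (1.996092*g^2 - 0.807408*g - 0.14*(5.34*g - 1.08)*(10.68*g - 2.16) - 2.923116)/(-2.67*g^2 + 1.08*g + 3.91)^3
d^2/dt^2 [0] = 0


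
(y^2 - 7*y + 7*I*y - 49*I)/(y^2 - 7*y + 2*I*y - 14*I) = (y + 7*I)/(y + 2*I)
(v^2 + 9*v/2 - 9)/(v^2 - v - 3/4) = 2*(v + 6)/(2*v + 1)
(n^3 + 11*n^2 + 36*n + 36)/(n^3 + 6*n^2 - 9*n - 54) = (n + 2)/(n - 3)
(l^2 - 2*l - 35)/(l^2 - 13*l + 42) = (l + 5)/(l - 6)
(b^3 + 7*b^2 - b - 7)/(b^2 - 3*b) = (b^3 + 7*b^2 - b - 7)/(b*(b - 3))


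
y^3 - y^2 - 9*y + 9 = (y - 3)*(y - 1)*(y + 3)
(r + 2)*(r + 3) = r^2 + 5*r + 6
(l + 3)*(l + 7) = l^2 + 10*l + 21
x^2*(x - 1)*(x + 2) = x^4 + x^3 - 2*x^2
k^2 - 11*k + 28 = (k - 7)*(k - 4)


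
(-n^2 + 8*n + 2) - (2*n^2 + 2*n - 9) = -3*n^2 + 6*n + 11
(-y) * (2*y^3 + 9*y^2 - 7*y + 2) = -2*y^4 - 9*y^3 + 7*y^2 - 2*y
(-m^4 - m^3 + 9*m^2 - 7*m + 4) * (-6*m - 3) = 6*m^5 + 9*m^4 - 51*m^3 + 15*m^2 - 3*m - 12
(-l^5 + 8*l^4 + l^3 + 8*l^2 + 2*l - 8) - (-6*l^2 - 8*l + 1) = -l^5 + 8*l^4 + l^3 + 14*l^2 + 10*l - 9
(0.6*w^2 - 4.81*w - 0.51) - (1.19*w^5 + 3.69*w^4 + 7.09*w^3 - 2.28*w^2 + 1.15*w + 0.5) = -1.19*w^5 - 3.69*w^4 - 7.09*w^3 + 2.88*w^2 - 5.96*w - 1.01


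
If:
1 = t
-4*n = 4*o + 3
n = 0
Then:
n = 0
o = -3/4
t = 1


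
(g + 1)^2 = g^2 + 2*g + 1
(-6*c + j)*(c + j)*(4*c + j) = -24*c^3 - 26*c^2*j - c*j^2 + j^3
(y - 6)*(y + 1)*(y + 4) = y^3 - y^2 - 26*y - 24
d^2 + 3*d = d*(d + 3)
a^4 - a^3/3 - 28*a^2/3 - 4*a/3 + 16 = (a - 3)*(a - 4/3)*(a + 2)^2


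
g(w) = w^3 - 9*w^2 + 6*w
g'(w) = 3*w^2 - 18*w + 6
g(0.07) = 0.38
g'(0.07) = 4.75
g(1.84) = -13.20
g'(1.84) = -16.96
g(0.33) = 1.04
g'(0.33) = 0.39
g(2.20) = -19.71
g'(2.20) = -19.08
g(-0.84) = -11.98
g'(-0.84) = 23.24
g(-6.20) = -621.49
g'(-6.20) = 232.92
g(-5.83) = -539.04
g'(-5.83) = 212.91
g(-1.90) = -50.75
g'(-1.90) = 51.03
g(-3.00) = -126.00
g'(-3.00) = 87.00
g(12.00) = 504.00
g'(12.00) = 222.00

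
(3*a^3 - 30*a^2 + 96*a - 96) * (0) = 0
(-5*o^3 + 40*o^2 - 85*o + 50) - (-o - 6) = -5*o^3 + 40*o^2 - 84*o + 56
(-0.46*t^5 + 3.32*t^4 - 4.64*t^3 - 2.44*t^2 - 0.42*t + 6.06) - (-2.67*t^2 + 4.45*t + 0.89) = -0.46*t^5 + 3.32*t^4 - 4.64*t^3 + 0.23*t^2 - 4.87*t + 5.17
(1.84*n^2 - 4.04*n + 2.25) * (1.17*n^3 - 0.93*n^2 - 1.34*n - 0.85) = 2.1528*n^5 - 6.438*n^4 + 3.9241*n^3 + 1.7571*n^2 + 0.419*n - 1.9125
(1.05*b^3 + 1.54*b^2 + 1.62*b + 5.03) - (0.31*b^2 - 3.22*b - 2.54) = 1.05*b^3 + 1.23*b^2 + 4.84*b + 7.57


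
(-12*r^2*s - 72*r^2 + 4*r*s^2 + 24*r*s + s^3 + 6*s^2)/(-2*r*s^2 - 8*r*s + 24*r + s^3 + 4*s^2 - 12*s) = (6*r + s)/(s - 2)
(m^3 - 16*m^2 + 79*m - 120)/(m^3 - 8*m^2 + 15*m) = (m - 8)/m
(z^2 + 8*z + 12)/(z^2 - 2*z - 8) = (z + 6)/(z - 4)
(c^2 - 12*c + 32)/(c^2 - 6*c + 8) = (c - 8)/(c - 2)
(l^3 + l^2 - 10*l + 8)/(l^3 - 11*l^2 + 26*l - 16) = (l + 4)/(l - 8)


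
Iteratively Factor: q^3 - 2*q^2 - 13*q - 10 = (q + 1)*(q^2 - 3*q - 10) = (q + 1)*(q + 2)*(q - 5)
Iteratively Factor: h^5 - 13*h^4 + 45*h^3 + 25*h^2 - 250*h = (h - 5)*(h^4 - 8*h^3 + 5*h^2 + 50*h) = (h - 5)*(h + 2)*(h^3 - 10*h^2 + 25*h) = h*(h - 5)*(h + 2)*(h^2 - 10*h + 25) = h*(h - 5)^2*(h + 2)*(h - 5)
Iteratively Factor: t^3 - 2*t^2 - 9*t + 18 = (t + 3)*(t^2 - 5*t + 6) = (t - 3)*(t + 3)*(t - 2)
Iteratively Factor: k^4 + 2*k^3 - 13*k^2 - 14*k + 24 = (k + 2)*(k^3 - 13*k + 12) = (k - 1)*(k + 2)*(k^2 + k - 12) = (k - 3)*(k - 1)*(k + 2)*(k + 4)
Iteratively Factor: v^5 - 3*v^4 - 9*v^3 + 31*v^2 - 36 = (v - 3)*(v^4 - 9*v^2 + 4*v + 12) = (v - 3)*(v - 2)*(v^3 + 2*v^2 - 5*v - 6) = (v - 3)*(v - 2)*(v + 1)*(v^2 + v - 6) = (v - 3)*(v - 2)*(v + 1)*(v + 3)*(v - 2)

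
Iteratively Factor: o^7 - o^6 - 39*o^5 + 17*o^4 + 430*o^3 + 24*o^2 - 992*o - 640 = (o - 2)*(o^6 + o^5 - 37*o^4 - 57*o^3 + 316*o^2 + 656*o + 320) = (o - 5)*(o - 2)*(o^5 + 6*o^4 - 7*o^3 - 92*o^2 - 144*o - 64) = (o - 5)*(o - 2)*(o + 4)*(o^4 + 2*o^3 - 15*o^2 - 32*o - 16) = (o - 5)*(o - 2)*(o + 1)*(o + 4)*(o^3 + o^2 - 16*o - 16) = (o - 5)*(o - 2)*(o + 1)*(o + 4)^2*(o^2 - 3*o - 4) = (o - 5)*(o - 2)*(o + 1)^2*(o + 4)^2*(o - 4)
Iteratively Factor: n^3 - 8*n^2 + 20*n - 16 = (n - 2)*(n^2 - 6*n + 8) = (n - 2)^2*(n - 4)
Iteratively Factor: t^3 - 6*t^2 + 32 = (t - 4)*(t^2 - 2*t - 8) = (t - 4)^2*(t + 2)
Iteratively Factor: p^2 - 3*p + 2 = (p - 2)*(p - 1)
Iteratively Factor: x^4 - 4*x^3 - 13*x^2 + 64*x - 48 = (x - 4)*(x^3 - 13*x + 12) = (x - 4)*(x + 4)*(x^2 - 4*x + 3) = (x - 4)*(x - 1)*(x + 4)*(x - 3)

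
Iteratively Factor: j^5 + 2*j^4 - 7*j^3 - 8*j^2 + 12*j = (j - 1)*(j^4 + 3*j^3 - 4*j^2 - 12*j) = (j - 2)*(j - 1)*(j^3 + 5*j^2 + 6*j) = j*(j - 2)*(j - 1)*(j^2 + 5*j + 6) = j*(j - 2)*(j - 1)*(j + 3)*(j + 2)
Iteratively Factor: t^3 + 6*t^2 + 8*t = (t + 4)*(t^2 + 2*t) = t*(t + 4)*(t + 2)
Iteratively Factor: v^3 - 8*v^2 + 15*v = (v - 3)*(v^2 - 5*v) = (v - 5)*(v - 3)*(v)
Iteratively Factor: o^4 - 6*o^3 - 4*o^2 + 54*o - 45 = (o - 1)*(o^3 - 5*o^2 - 9*o + 45) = (o - 3)*(o - 1)*(o^2 - 2*o - 15) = (o - 3)*(o - 1)*(o + 3)*(o - 5)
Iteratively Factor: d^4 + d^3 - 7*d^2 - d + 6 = (d - 1)*(d^3 + 2*d^2 - 5*d - 6) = (d - 1)*(d + 1)*(d^2 + d - 6) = (d - 1)*(d + 1)*(d + 3)*(d - 2)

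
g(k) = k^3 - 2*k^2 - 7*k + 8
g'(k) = 3*k^2 - 4*k - 7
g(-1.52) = 10.51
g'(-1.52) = 6.01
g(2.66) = -5.95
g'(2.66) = 3.59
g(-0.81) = 11.83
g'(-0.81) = -1.79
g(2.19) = -6.42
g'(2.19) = -1.37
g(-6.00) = -238.00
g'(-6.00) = 125.00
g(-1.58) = 10.12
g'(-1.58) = 6.81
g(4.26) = 19.19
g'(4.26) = 30.40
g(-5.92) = -228.13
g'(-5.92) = 121.82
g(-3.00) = -16.00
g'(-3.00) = 32.00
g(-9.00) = -820.00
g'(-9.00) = 272.00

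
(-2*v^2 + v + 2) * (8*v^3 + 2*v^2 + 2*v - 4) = -16*v^5 + 4*v^4 + 14*v^3 + 14*v^2 - 8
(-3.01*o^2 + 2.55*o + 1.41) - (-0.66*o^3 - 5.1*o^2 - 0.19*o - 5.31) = 0.66*o^3 + 2.09*o^2 + 2.74*o + 6.72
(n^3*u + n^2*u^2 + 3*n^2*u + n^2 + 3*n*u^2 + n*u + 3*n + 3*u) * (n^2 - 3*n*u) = n^5*u - 2*n^4*u^2 + 3*n^4*u + n^4 - 3*n^3*u^3 - 6*n^3*u^2 - 2*n^3*u + 3*n^3 - 9*n^2*u^3 - 3*n^2*u^2 - 6*n^2*u - 9*n*u^2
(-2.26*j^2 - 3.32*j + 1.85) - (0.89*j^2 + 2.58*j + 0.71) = -3.15*j^2 - 5.9*j + 1.14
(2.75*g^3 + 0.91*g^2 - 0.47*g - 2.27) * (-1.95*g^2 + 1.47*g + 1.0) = -5.3625*g^5 + 2.268*g^4 + 5.0042*g^3 + 4.6456*g^2 - 3.8069*g - 2.27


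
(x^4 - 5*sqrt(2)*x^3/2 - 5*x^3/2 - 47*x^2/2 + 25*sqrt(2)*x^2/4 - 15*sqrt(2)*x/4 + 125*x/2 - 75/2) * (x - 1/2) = x^5 - 5*sqrt(2)*x^4/2 - 3*x^4 - 89*x^3/4 + 15*sqrt(2)*x^3/2 - 55*sqrt(2)*x^2/8 + 297*x^2/4 - 275*x/4 + 15*sqrt(2)*x/8 + 75/4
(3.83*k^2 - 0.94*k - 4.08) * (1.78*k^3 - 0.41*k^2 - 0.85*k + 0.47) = 6.8174*k^5 - 3.2435*k^4 - 10.1325*k^3 + 4.2719*k^2 + 3.0262*k - 1.9176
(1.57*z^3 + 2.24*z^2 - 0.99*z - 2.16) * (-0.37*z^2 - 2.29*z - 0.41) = -0.5809*z^5 - 4.4241*z^4 - 5.407*z^3 + 2.1479*z^2 + 5.3523*z + 0.8856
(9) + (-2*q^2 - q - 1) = -2*q^2 - q + 8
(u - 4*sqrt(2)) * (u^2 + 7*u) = u^3 - 4*sqrt(2)*u^2 + 7*u^2 - 28*sqrt(2)*u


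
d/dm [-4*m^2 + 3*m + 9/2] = 3 - 8*m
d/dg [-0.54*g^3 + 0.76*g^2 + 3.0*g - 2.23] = -1.62*g^2 + 1.52*g + 3.0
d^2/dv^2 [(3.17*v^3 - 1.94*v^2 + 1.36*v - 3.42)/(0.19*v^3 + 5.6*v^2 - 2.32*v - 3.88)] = (-6.885828*v^6 + 8.67859199999987*v^5 + 30.112872*v^4 + 129.72472*v^3 - 704.134368*v^2 + 715.103664*v - 268.33056)/(0.006859*v^9 + 0.60648*v^8 + 17.623944*v^7 + 160.384916*v^6 - 239.967552*v^5 - 264.344256*v^4 + 298.5476*v^3 + 190.262784*v^2 - 104.778624*v - 58.411072)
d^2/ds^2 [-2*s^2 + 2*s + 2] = -4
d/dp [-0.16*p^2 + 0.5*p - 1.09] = 0.5 - 0.32*p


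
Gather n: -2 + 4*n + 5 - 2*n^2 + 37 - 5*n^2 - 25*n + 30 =-7*n^2 - 21*n + 70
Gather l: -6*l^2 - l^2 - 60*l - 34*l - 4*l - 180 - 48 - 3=-7*l^2 - 98*l - 231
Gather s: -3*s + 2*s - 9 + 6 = -s - 3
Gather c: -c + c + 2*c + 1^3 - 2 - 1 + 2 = 2*c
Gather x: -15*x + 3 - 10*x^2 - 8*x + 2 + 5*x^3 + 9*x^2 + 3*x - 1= 5*x^3 - x^2 - 20*x + 4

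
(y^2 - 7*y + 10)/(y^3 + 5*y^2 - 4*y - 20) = (y - 5)/(y^2 + 7*y + 10)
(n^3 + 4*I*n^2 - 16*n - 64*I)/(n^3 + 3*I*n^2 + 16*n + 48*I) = (n^2 - 16)/(n^2 - I*n + 12)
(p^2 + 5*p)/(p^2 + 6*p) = (p + 5)/(p + 6)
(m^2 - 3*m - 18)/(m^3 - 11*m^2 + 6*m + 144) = 1/(m - 8)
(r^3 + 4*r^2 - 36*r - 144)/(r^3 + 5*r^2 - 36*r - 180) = (r + 4)/(r + 5)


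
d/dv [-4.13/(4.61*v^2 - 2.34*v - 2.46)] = (38.0786*v - 9.6642)/(-4.61*v^2 + 2.34*v + 2.46)^2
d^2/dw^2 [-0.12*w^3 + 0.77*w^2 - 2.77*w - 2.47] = 1.54 - 0.72*w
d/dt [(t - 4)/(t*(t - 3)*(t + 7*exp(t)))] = (t*(4 - t)*(t + 7*exp(t)) - t*(t - 4)*(t - 3)*(7*exp(t) + 1) + t*(t - 3)*(t + 7*exp(t)) + (4 - t)*(t - 3)*(t + 7*exp(t)))/(t^2*(t - 3)^2*(t + 7*exp(t))^2)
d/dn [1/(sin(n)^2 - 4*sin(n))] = 2*(2 - sin(n))*cos(n)/((sin(n) - 4)^2*sin(n)^2)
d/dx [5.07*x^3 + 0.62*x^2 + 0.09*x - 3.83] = 15.21*x^2 + 1.24*x + 0.09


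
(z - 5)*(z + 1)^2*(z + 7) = z^4 + 4*z^3 - 30*z^2 - 68*z - 35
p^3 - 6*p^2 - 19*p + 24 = (p - 8)*(p - 1)*(p + 3)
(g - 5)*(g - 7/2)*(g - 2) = g^3 - 21*g^2/2 + 69*g/2 - 35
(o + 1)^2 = o^2 + 2*o + 1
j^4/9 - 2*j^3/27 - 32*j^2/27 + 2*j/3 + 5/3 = (j/3 + 1/3)*(j/3 + 1)*(j - 3)*(j - 5/3)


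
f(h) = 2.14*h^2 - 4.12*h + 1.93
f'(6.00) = 21.56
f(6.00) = 54.25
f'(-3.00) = -16.96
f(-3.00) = 33.55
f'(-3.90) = -20.81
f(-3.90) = 50.55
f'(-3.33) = -18.37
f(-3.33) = 39.38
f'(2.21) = 5.34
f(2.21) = 3.28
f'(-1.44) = -10.28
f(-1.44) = 12.30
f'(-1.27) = -9.56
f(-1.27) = 10.61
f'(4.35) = 14.50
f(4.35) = 24.50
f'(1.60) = 2.73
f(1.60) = 0.82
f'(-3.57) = -19.40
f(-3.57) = 43.91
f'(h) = 4.28*h - 4.12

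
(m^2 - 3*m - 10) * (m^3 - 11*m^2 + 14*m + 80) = m^5 - 14*m^4 + 37*m^3 + 148*m^2 - 380*m - 800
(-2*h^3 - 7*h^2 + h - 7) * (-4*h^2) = 8*h^5 + 28*h^4 - 4*h^3 + 28*h^2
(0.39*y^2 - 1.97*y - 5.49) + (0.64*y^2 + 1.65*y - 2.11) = 1.03*y^2 - 0.32*y - 7.6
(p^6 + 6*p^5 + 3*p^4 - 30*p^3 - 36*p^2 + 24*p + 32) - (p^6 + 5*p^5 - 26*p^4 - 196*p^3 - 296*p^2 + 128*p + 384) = p^5 + 29*p^4 + 166*p^3 + 260*p^2 - 104*p - 352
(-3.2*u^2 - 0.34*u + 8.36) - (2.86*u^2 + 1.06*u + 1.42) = -6.06*u^2 - 1.4*u + 6.94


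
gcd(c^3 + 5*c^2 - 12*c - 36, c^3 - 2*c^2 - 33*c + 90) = c^2 + 3*c - 18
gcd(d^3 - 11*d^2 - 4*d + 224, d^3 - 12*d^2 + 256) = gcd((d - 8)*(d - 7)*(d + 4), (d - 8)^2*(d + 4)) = d^2 - 4*d - 32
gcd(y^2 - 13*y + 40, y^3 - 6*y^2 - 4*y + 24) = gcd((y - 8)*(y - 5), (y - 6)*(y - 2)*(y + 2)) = 1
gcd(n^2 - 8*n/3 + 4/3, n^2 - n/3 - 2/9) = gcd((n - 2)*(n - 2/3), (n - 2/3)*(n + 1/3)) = n - 2/3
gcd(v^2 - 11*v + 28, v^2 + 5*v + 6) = 1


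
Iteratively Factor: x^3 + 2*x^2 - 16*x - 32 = (x + 4)*(x^2 - 2*x - 8) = (x - 4)*(x + 4)*(x + 2)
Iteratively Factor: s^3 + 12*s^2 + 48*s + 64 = (s + 4)*(s^2 + 8*s + 16) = (s + 4)^2*(s + 4)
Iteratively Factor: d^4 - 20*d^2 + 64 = (d + 4)*(d^3 - 4*d^2 - 4*d + 16) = (d + 2)*(d + 4)*(d^2 - 6*d + 8) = (d - 4)*(d + 2)*(d + 4)*(d - 2)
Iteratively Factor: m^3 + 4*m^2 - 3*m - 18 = (m + 3)*(m^2 + m - 6) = (m + 3)^2*(m - 2)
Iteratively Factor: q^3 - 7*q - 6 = (q + 1)*(q^2 - q - 6) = (q + 1)*(q + 2)*(q - 3)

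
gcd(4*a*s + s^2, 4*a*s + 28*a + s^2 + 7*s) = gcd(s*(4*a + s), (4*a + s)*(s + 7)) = 4*a + s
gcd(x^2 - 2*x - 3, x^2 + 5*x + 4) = x + 1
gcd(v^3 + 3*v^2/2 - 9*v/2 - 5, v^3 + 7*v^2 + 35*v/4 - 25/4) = v + 5/2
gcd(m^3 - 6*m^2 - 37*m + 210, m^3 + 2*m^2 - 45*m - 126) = m^2 - m - 42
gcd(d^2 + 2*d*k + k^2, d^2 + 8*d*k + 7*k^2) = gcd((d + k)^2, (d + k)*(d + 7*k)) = d + k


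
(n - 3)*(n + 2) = n^2 - n - 6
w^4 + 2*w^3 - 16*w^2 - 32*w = w*(w - 4)*(w + 2)*(w + 4)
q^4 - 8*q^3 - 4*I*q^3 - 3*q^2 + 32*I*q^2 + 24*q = q*(q - 8)*(q - 3*I)*(q - I)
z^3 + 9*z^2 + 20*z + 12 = (z + 1)*(z + 2)*(z + 6)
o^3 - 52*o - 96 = (o - 8)*(o + 2)*(o + 6)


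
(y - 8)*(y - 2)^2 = y^3 - 12*y^2 + 36*y - 32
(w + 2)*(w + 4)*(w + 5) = w^3 + 11*w^2 + 38*w + 40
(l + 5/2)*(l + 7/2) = l^2 + 6*l + 35/4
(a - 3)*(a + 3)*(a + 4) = a^3 + 4*a^2 - 9*a - 36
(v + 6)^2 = v^2 + 12*v + 36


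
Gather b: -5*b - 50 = -5*b - 50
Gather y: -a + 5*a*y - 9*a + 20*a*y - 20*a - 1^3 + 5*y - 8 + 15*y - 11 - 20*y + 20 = 25*a*y - 30*a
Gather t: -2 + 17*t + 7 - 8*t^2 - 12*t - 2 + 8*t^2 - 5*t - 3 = 0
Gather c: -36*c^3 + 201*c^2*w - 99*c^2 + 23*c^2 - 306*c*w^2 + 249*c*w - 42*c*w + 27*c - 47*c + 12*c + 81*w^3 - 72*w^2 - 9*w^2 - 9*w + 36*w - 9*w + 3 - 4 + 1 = -36*c^3 + c^2*(201*w - 76) + c*(-306*w^2 + 207*w - 8) + 81*w^3 - 81*w^2 + 18*w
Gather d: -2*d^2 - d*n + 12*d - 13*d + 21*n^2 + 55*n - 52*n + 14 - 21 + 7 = -2*d^2 + d*(-n - 1) + 21*n^2 + 3*n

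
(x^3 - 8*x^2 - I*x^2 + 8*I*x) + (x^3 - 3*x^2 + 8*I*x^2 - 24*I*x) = 2*x^3 - 11*x^2 + 7*I*x^2 - 16*I*x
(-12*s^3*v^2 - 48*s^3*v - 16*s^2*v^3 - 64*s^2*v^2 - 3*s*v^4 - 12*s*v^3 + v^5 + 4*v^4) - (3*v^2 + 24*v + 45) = -12*s^3*v^2 - 48*s^3*v - 16*s^2*v^3 - 64*s^2*v^2 - 3*s*v^4 - 12*s*v^3 + v^5 + 4*v^4 - 3*v^2 - 24*v - 45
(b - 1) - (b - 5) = 4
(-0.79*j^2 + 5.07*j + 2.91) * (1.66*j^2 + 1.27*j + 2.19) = -1.3114*j^4 + 7.4129*j^3 + 9.5394*j^2 + 14.799*j + 6.3729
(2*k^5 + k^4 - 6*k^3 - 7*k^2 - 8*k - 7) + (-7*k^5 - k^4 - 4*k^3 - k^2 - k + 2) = -5*k^5 - 10*k^3 - 8*k^2 - 9*k - 5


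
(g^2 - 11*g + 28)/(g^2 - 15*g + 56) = (g - 4)/(g - 8)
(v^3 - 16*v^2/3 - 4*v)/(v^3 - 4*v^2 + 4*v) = (v^2 - 16*v/3 - 4)/(v^2 - 4*v + 4)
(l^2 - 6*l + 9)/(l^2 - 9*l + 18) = (l - 3)/(l - 6)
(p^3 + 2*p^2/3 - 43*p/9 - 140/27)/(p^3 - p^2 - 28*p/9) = (p + 5/3)/p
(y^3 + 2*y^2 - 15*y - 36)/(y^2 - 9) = (y^2 - y - 12)/(y - 3)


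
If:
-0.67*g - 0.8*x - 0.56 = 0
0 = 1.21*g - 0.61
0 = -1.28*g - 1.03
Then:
No Solution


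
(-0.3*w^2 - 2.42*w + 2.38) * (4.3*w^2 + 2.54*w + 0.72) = -1.29*w^4 - 11.168*w^3 + 3.8712*w^2 + 4.3028*w + 1.7136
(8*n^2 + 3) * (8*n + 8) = 64*n^3 + 64*n^2 + 24*n + 24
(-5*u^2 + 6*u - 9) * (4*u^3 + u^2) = -20*u^5 + 19*u^4 - 30*u^3 - 9*u^2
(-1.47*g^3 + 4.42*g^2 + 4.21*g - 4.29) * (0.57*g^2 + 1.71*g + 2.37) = -0.8379*g^5 + 0.00569999999999959*g^4 + 6.474*g^3 + 15.2292*g^2 + 2.6418*g - 10.1673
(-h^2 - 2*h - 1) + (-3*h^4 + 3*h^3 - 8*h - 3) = -3*h^4 + 3*h^3 - h^2 - 10*h - 4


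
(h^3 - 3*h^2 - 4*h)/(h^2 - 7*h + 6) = h*(h^2 - 3*h - 4)/(h^2 - 7*h + 6)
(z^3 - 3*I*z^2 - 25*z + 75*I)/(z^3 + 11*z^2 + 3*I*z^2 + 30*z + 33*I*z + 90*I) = (z^2 - z*(5 + 3*I) + 15*I)/(z^2 + 3*z*(2 + I) + 18*I)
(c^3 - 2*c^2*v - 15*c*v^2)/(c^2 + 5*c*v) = (c^2 - 2*c*v - 15*v^2)/(c + 5*v)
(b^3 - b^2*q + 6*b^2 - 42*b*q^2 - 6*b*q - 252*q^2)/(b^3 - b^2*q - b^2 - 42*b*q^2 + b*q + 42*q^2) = (b + 6)/(b - 1)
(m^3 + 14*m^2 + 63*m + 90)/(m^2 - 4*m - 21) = (m^2 + 11*m + 30)/(m - 7)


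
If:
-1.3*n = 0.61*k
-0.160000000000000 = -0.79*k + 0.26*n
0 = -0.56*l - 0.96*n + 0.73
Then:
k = 0.18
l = 1.44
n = -0.08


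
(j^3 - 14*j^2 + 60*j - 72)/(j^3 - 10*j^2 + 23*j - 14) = (j^2 - 12*j + 36)/(j^2 - 8*j + 7)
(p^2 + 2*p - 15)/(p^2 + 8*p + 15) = (p - 3)/(p + 3)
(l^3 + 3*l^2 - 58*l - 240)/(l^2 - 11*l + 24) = (l^2 + 11*l + 30)/(l - 3)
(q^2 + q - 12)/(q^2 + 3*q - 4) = (q - 3)/(q - 1)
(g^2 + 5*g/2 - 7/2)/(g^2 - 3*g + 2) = (g + 7/2)/(g - 2)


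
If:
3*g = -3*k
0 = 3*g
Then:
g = 0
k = 0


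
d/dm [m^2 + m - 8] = 2*m + 1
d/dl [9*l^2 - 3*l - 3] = 18*l - 3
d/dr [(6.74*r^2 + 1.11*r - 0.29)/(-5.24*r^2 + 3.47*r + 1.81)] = (29.2042*r^2 + 21.3596*r + 3.0154)/(27.4576*r^4 - 36.3656*r^3 - 6.9279*r^2 + 12.5614*r + 3.2761)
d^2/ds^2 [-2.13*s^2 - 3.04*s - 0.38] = -4.26000000000000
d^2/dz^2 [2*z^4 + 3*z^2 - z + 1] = 24*z^2 + 6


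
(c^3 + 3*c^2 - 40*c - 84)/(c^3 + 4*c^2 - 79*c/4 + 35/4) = 4*(c^2 - 4*c - 12)/(4*c^2 - 12*c + 5)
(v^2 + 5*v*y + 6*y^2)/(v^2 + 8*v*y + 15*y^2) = (v + 2*y)/(v + 5*y)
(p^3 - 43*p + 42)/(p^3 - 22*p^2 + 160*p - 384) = (p^2 + 6*p - 7)/(p^2 - 16*p + 64)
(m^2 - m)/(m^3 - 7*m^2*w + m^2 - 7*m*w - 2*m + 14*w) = m/(m^2 - 7*m*w + 2*m - 14*w)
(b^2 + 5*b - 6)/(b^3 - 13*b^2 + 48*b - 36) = (b + 6)/(b^2 - 12*b + 36)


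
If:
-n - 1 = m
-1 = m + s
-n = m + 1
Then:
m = -s - 1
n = s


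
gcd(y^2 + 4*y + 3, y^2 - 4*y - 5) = y + 1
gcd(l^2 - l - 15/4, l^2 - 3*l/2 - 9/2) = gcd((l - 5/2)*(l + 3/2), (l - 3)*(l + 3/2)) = l + 3/2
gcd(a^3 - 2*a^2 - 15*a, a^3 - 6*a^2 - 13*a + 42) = a + 3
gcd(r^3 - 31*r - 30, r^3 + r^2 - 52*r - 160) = r + 5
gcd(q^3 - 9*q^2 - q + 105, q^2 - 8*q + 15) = q - 5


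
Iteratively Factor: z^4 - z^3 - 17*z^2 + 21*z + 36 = (z + 4)*(z^3 - 5*z^2 + 3*z + 9) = (z - 3)*(z + 4)*(z^2 - 2*z - 3) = (z - 3)*(z + 1)*(z + 4)*(z - 3)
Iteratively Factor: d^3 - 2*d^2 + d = (d)*(d^2 - 2*d + 1) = d*(d - 1)*(d - 1)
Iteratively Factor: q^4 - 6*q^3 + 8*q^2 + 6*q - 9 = (q + 1)*(q^3 - 7*q^2 + 15*q - 9) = (q - 3)*(q + 1)*(q^2 - 4*q + 3) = (q - 3)*(q - 1)*(q + 1)*(q - 3)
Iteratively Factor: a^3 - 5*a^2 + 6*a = (a - 2)*(a^2 - 3*a) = a*(a - 2)*(a - 3)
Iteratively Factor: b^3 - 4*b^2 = (b - 4)*(b^2) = b*(b - 4)*(b)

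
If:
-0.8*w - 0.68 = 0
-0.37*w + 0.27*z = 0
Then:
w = -0.85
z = -1.16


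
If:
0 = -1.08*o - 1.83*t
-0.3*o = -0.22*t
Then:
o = 0.00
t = 0.00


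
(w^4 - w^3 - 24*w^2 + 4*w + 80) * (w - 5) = w^5 - 6*w^4 - 19*w^3 + 124*w^2 + 60*w - 400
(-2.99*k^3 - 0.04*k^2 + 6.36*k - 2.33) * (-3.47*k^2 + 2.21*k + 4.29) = 10.3753*k^5 - 6.4691*k^4 - 34.9847*k^3 + 21.9691*k^2 + 22.1351*k - 9.9957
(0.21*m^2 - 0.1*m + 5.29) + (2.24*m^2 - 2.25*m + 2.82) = 2.45*m^2 - 2.35*m + 8.11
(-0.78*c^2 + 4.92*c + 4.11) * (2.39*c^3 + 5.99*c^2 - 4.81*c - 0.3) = -1.8642*c^5 + 7.0866*c^4 + 43.0455*c^3 + 1.1877*c^2 - 21.2451*c - 1.233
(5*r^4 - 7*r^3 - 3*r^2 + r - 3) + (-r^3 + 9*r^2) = 5*r^4 - 8*r^3 + 6*r^2 + r - 3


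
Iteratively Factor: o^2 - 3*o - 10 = (o + 2)*(o - 5)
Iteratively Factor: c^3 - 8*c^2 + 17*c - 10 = (c - 1)*(c^2 - 7*c + 10) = (c - 2)*(c - 1)*(c - 5)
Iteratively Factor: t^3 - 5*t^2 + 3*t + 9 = (t - 3)*(t^2 - 2*t - 3) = (t - 3)*(t + 1)*(t - 3)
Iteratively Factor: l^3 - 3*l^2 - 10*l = (l - 5)*(l^2 + 2*l) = l*(l - 5)*(l + 2)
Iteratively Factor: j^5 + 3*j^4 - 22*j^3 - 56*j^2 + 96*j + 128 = (j - 4)*(j^4 + 7*j^3 + 6*j^2 - 32*j - 32) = (j - 4)*(j + 1)*(j^3 + 6*j^2 - 32) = (j - 4)*(j - 2)*(j + 1)*(j^2 + 8*j + 16) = (j - 4)*(j - 2)*(j + 1)*(j + 4)*(j + 4)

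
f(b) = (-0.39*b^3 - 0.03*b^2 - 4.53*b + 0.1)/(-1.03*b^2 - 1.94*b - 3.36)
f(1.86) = 1.04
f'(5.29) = 0.30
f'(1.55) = 0.29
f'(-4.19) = 0.08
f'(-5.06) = 0.16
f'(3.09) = 0.25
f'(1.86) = 0.26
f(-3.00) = -3.52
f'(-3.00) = -0.00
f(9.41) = 3.28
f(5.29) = 1.94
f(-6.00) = -3.83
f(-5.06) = -3.65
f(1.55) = 0.96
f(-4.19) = -3.55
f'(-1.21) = 1.91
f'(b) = (2.06*b + 1.94)*(-0.39*b^3 - 0.03*b^2 - 4.53*b + 0.1)/(-1.03*b^2 - 1.94*b - 3.36)^2 + (-1.17*b^2 - 0.06*b - 4.53)/(-1.03*b^2 - 1.94*b - 3.36)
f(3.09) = 1.34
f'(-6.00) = 0.22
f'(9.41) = 0.34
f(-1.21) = -2.47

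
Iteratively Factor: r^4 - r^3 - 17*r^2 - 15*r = (r + 1)*(r^3 - 2*r^2 - 15*r) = r*(r + 1)*(r^2 - 2*r - 15) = r*(r + 1)*(r + 3)*(r - 5)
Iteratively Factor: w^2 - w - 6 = (w - 3)*(w + 2)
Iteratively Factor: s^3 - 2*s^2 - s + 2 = (s - 1)*(s^2 - s - 2) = (s - 2)*(s - 1)*(s + 1)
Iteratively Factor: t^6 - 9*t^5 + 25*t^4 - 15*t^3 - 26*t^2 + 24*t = (t)*(t^5 - 9*t^4 + 25*t^3 - 15*t^2 - 26*t + 24) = t*(t - 1)*(t^4 - 8*t^3 + 17*t^2 + 2*t - 24) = t*(t - 3)*(t - 1)*(t^3 - 5*t^2 + 2*t + 8) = t*(t - 4)*(t - 3)*(t - 1)*(t^2 - t - 2) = t*(t - 4)*(t - 3)*(t - 1)*(t + 1)*(t - 2)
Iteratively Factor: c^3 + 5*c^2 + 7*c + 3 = (c + 1)*(c^2 + 4*c + 3) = (c + 1)*(c + 3)*(c + 1)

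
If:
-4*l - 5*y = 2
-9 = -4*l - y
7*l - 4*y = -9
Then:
No Solution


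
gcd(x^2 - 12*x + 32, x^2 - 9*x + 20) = x - 4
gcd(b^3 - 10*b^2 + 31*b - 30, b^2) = 1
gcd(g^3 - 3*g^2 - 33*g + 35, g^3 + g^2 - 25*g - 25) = g + 5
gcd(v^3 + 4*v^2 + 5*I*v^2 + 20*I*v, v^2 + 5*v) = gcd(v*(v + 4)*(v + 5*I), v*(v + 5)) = v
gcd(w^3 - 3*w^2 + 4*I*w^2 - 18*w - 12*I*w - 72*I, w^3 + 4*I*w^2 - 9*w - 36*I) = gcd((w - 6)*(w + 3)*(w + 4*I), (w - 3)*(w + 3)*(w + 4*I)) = w^2 + w*(3 + 4*I) + 12*I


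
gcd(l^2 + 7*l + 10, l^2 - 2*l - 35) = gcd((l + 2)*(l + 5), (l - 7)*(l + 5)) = l + 5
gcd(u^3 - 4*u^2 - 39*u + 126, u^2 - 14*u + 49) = u - 7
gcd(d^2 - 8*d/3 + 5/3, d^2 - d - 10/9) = d - 5/3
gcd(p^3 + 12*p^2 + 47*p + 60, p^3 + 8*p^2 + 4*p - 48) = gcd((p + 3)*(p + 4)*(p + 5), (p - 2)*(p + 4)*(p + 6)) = p + 4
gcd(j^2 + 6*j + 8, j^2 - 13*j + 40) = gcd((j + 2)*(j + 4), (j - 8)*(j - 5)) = 1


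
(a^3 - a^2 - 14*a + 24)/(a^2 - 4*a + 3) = (a^2 + 2*a - 8)/(a - 1)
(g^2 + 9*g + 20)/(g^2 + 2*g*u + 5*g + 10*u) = (g + 4)/(g + 2*u)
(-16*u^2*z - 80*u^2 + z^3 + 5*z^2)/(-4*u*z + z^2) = 4*u + 20*u/z + z + 5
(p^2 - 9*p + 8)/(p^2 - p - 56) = (p - 1)/(p + 7)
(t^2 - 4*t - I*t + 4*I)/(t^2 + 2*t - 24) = (t - I)/(t + 6)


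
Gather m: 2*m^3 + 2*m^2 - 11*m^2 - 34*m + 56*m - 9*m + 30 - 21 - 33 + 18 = 2*m^3 - 9*m^2 + 13*m - 6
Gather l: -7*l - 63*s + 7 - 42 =-7*l - 63*s - 35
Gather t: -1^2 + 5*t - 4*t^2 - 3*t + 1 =-4*t^2 + 2*t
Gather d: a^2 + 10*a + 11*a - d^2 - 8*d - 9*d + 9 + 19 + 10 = a^2 + 21*a - d^2 - 17*d + 38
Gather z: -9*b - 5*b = -14*b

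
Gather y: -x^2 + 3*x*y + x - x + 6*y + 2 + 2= -x^2 + y*(3*x + 6) + 4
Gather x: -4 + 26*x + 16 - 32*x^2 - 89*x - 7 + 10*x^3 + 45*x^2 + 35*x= 10*x^3 + 13*x^2 - 28*x + 5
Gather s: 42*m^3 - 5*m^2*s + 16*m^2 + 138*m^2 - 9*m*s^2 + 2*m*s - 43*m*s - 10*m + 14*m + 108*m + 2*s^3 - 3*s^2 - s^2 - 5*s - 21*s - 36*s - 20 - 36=42*m^3 + 154*m^2 + 112*m + 2*s^3 + s^2*(-9*m - 4) + s*(-5*m^2 - 41*m - 62) - 56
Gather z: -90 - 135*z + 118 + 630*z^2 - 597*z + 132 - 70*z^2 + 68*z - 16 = 560*z^2 - 664*z + 144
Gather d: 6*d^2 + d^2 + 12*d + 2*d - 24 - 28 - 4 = 7*d^2 + 14*d - 56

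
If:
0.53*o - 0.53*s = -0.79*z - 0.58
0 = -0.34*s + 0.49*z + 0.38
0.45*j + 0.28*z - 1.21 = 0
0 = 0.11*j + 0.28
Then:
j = -2.55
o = -0.39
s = 13.24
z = 8.41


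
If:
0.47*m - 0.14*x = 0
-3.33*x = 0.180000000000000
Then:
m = -0.02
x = -0.05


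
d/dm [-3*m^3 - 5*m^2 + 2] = m*(-9*m - 10)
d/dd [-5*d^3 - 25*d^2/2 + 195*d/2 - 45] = -15*d^2 - 25*d + 195/2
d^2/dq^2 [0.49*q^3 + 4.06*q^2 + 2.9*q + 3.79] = 2.94*q + 8.12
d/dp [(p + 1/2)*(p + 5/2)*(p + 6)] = 3*p^2 + 18*p + 77/4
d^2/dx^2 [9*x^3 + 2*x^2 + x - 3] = 54*x + 4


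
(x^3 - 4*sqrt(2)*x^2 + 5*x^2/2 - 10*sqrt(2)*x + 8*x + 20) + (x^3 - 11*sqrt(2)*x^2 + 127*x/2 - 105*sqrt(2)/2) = 2*x^3 - 15*sqrt(2)*x^2 + 5*x^2/2 - 10*sqrt(2)*x + 143*x/2 - 105*sqrt(2)/2 + 20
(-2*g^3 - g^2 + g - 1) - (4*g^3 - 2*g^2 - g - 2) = -6*g^3 + g^2 + 2*g + 1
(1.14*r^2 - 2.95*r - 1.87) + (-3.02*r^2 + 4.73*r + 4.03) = -1.88*r^2 + 1.78*r + 2.16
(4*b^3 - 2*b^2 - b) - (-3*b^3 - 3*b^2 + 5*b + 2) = 7*b^3 + b^2 - 6*b - 2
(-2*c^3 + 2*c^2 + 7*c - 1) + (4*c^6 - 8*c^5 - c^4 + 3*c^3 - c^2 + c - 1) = 4*c^6 - 8*c^5 - c^4 + c^3 + c^2 + 8*c - 2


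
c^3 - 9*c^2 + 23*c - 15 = (c - 5)*(c - 3)*(c - 1)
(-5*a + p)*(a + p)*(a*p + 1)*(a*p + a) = -5*a^4*p^2 - 5*a^4*p - 4*a^3*p^3 - 4*a^3*p^2 - 5*a^3*p - 5*a^3 + a^2*p^4 + a^2*p^3 - 4*a^2*p^2 - 4*a^2*p + a*p^3 + a*p^2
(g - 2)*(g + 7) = g^2 + 5*g - 14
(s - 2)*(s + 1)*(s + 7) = s^3 + 6*s^2 - 9*s - 14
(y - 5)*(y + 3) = y^2 - 2*y - 15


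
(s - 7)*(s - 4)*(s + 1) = s^3 - 10*s^2 + 17*s + 28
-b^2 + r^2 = (-b + r)*(b + r)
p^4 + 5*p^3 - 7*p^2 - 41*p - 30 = (p - 3)*(p + 1)*(p + 2)*(p + 5)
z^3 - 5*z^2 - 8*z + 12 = (z - 6)*(z - 1)*(z + 2)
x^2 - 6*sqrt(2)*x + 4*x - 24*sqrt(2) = (x + 4)*(x - 6*sqrt(2))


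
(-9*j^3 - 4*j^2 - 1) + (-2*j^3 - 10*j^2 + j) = -11*j^3 - 14*j^2 + j - 1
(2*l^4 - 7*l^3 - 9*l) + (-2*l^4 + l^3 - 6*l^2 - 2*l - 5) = -6*l^3 - 6*l^2 - 11*l - 5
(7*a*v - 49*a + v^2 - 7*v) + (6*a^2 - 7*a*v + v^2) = 6*a^2 - 49*a + 2*v^2 - 7*v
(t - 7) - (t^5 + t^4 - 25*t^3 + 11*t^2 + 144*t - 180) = -t^5 - t^4 + 25*t^3 - 11*t^2 - 143*t + 173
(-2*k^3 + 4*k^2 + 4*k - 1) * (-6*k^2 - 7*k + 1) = 12*k^5 - 10*k^4 - 54*k^3 - 18*k^2 + 11*k - 1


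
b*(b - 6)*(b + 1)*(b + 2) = b^4 - 3*b^3 - 16*b^2 - 12*b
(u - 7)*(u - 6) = u^2 - 13*u + 42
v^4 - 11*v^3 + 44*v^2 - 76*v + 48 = (v - 4)*(v - 3)*(v - 2)^2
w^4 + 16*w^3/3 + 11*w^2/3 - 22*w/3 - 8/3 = (w - 1)*(w + 1/3)*(w + 2)*(w + 4)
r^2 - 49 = (r - 7)*(r + 7)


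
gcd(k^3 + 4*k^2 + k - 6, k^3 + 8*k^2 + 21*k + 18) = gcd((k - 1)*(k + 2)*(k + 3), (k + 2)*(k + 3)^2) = k^2 + 5*k + 6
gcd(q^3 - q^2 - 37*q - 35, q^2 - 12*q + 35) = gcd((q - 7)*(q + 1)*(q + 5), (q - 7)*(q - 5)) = q - 7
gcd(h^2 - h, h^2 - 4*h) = h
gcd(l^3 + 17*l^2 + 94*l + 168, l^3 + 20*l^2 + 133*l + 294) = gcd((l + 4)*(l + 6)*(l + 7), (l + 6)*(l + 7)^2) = l^2 + 13*l + 42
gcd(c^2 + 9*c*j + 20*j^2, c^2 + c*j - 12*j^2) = c + 4*j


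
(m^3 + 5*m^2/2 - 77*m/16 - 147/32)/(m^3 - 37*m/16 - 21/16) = (m + 7/2)/(m + 1)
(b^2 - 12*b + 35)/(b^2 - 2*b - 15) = (b - 7)/(b + 3)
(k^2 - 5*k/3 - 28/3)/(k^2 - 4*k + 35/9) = 3*(3*k^2 - 5*k - 28)/(9*k^2 - 36*k + 35)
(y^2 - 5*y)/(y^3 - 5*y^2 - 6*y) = (5 - y)/(-y^2 + 5*y + 6)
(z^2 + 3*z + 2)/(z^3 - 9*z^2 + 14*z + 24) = (z + 2)/(z^2 - 10*z + 24)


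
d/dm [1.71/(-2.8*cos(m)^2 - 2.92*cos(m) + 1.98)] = -(9.576*cos(m) + 4.9932)*sin(m)/(2.8*cos(m)^2 + 2.92*cos(m) - 1.98)^2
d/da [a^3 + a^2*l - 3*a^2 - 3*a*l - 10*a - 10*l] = 3*a^2 + 2*a*l - 6*a - 3*l - 10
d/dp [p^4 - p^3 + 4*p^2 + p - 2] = 4*p^3 - 3*p^2 + 8*p + 1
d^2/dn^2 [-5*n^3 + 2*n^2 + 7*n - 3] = 4 - 30*n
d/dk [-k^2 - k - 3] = -2*k - 1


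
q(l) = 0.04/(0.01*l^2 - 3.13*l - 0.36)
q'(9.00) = 0.00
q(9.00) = -0.00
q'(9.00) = 0.00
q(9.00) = -0.00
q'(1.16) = 0.01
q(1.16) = -0.01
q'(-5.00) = 0.00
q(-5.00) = 0.00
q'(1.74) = 0.00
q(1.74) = -0.01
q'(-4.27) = 0.00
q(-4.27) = 0.00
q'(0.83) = 0.01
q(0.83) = -0.01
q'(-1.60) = 0.01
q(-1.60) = 0.01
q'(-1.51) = 0.01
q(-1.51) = 0.01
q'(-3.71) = 0.00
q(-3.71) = 0.00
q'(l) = 0.04*(3.13 - 0.02*l)/(0.01*l^2 - 3.13*l - 0.36)^2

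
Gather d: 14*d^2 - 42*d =14*d^2 - 42*d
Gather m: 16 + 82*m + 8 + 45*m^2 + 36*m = 45*m^2 + 118*m + 24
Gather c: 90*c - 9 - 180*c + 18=9 - 90*c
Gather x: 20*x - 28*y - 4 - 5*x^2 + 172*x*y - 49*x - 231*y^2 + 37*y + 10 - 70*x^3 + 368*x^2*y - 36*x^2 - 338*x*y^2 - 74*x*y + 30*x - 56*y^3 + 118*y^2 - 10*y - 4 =-70*x^3 + x^2*(368*y - 41) + x*(-338*y^2 + 98*y + 1) - 56*y^3 - 113*y^2 - y + 2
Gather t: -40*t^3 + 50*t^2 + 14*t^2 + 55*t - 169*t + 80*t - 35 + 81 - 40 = -40*t^3 + 64*t^2 - 34*t + 6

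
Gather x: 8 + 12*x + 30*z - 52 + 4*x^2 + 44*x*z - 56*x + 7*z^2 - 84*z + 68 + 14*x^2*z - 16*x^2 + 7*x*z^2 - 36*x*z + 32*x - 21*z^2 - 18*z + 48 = x^2*(14*z - 12) + x*(7*z^2 + 8*z - 12) - 14*z^2 - 72*z + 72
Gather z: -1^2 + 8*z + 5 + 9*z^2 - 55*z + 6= 9*z^2 - 47*z + 10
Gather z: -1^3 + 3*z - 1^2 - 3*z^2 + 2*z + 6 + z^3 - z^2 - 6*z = z^3 - 4*z^2 - z + 4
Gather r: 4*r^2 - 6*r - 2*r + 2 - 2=4*r^2 - 8*r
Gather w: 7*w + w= 8*w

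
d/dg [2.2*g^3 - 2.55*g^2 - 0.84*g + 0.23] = 6.6*g^2 - 5.1*g - 0.84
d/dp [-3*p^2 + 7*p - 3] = 7 - 6*p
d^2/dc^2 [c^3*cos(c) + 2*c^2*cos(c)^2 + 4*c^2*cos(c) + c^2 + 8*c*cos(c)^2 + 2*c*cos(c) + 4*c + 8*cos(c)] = -c^3*cos(c) - 6*c^2*sin(c) - 4*c^2*cos(c) - 4*c^2*cos(2*c) - 16*c*sin(c) - 8*c*sin(2*c) + 4*c*cos(c) - 16*c*cos(2*c) - 4*sin(c) - 16*sin(2*c) + 2*cos(2*c) + 4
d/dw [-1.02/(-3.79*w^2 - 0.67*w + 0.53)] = (-7.7316*w - 0.6834)/(3.79*w^2 + 0.67*w - 0.53)^2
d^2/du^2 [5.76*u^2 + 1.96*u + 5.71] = 11.5200000000000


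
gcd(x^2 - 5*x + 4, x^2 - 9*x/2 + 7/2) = x - 1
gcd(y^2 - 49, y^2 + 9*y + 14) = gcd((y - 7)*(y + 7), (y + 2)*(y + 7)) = y + 7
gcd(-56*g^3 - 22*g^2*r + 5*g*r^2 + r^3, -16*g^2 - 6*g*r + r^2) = 2*g + r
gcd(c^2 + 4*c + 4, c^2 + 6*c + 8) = c + 2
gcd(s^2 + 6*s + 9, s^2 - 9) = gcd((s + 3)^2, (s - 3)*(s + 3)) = s + 3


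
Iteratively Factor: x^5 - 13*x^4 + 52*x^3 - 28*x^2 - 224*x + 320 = (x - 4)*(x^4 - 9*x^3 + 16*x^2 + 36*x - 80) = (x - 4)*(x + 2)*(x^3 - 11*x^2 + 38*x - 40) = (x - 4)*(x - 2)*(x + 2)*(x^2 - 9*x + 20) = (x - 4)^2*(x - 2)*(x + 2)*(x - 5)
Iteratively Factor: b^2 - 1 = (b - 1)*(b + 1)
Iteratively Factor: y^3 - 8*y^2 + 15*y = (y - 5)*(y^2 - 3*y) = y*(y - 5)*(y - 3)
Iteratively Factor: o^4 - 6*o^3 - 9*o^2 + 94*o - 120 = (o - 3)*(o^3 - 3*o^2 - 18*o + 40) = (o - 3)*(o + 4)*(o^2 - 7*o + 10) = (o - 5)*(o - 3)*(o + 4)*(o - 2)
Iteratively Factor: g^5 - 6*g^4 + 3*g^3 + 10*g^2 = (g - 2)*(g^4 - 4*g^3 - 5*g^2) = (g - 5)*(g - 2)*(g^3 + g^2) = g*(g - 5)*(g - 2)*(g^2 + g) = g*(g - 5)*(g - 2)*(g + 1)*(g)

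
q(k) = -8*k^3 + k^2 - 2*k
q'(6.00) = -854.00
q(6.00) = -1704.00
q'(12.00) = -3434.00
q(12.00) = -13704.00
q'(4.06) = -389.49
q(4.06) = -527.02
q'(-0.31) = -4.93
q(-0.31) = 0.95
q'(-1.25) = -42.00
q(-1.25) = 19.69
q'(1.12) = -29.87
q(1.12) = -12.23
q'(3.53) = -294.00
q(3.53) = -346.49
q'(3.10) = -226.44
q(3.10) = -234.92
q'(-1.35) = -48.44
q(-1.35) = 24.21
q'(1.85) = -80.44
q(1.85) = -50.93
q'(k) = -24*k^2 + 2*k - 2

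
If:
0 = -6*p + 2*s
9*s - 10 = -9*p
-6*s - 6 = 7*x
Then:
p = 5/18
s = 5/6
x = -11/7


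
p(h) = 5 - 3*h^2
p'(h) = -6*h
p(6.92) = -138.66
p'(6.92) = -41.52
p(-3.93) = -41.33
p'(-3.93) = 23.58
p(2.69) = -16.71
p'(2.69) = -16.14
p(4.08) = -44.94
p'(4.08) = -24.48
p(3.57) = -33.23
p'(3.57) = -21.42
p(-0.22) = 4.85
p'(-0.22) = 1.32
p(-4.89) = -66.74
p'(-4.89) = 29.34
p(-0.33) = 4.67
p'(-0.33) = 1.98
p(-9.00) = -238.00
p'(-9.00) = 54.00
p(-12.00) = -427.00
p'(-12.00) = 72.00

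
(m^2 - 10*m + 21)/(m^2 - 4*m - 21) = (m - 3)/(m + 3)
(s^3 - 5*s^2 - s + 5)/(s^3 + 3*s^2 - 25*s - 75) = (s^2 - 1)/(s^2 + 8*s + 15)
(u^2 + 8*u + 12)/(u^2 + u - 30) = (u + 2)/(u - 5)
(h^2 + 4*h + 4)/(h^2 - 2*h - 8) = (h + 2)/(h - 4)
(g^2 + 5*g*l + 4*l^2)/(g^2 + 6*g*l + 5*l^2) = (g + 4*l)/(g + 5*l)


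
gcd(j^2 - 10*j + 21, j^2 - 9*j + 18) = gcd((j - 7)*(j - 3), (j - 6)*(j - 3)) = j - 3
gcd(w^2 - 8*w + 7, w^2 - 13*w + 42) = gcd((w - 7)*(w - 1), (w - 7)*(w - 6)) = w - 7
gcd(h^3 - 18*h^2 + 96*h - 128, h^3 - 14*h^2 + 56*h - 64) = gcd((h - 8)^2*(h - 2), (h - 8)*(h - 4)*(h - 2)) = h^2 - 10*h + 16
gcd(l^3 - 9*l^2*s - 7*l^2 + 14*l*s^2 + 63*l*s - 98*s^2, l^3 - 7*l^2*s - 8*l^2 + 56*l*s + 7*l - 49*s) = -l^2 + 7*l*s + 7*l - 49*s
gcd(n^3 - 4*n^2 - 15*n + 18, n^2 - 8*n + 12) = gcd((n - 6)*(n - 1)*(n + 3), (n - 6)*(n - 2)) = n - 6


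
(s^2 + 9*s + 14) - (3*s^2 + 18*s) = -2*s^2 - 9*s + 14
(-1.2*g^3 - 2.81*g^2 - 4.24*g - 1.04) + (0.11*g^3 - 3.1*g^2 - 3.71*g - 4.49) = -1.09*g^3 - 5.91*g^2 - 7.95*g - 5.53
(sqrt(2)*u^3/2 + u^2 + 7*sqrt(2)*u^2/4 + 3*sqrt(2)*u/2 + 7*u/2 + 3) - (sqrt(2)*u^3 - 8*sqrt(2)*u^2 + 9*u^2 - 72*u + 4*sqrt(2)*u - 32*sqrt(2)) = -sqrt(2)*u^3/2 - 8*u^2 + 39*sqrt(2)*u^2/4 - 5*sqrt(2)*u/2 + 151*u/2 + 3 + 32*sqrt(2)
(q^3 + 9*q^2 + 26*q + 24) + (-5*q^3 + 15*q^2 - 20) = -4*q^3 + 24*q^2 + 26*q + 4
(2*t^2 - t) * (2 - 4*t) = -8*t^3 + 8*t^2 - 2*t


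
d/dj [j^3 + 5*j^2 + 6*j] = 3*j^2 + 10*j + 6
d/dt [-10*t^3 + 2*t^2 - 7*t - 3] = -30*t^2 + 4*t - 7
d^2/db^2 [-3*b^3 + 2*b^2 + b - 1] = 4 - 18*b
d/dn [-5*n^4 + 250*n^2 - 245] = 20*n*(25 - n^2)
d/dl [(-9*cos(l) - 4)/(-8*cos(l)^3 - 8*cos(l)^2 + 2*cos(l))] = 2*(18*cos(l)^3 + 21*cos(l)^2 + 8*cos(l) - 1)*sin(l)/((-4*sin(l)^2 + 4*cos(l) + 3)^2*cos(l)^2)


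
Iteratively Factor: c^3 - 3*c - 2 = (c + 1)*(c^2 - c - 2) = (c + 1)^2*(c - 2)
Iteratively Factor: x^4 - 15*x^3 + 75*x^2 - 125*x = (x - 5)*(x^3 - 10*x^2 + 25*x) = (x - 5)^2*(x^2 - 5*x) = (x - 5)^3*(x)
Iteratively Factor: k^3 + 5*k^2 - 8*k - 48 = (k - 3)*(k^2 + 8*k + 16) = (k - 3)*(k + 4)*(k + 4)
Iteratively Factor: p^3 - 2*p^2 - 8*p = (p)*(p^2 - 2*p - 8) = p*(p - 4)*(p + 2)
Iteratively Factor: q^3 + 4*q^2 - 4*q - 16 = (q - 2)*(q^2 + 6*q + 8) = (q - 2)*(q + 4)*(q + 2)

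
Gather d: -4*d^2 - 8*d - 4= -4*d^2 - 8*d - 4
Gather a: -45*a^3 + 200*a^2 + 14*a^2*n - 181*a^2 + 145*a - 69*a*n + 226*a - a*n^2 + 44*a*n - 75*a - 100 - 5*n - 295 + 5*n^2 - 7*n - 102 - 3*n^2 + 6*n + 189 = -45*a^3 + a^2*(14*n + 19) + a*(-n^2 - 25*n + 296) + 2*n^2 - 6*n - 308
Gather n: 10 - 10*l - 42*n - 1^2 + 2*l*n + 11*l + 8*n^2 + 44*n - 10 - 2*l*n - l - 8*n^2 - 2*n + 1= 0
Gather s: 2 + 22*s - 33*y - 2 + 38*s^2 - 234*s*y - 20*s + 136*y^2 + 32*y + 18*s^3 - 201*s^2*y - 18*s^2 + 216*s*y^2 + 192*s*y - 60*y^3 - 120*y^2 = 18*s^3 + s^2*(20 - 201*y) + s*(216*y^2 - 42*y + 2) - 60*y^3 + 16*y^2 - y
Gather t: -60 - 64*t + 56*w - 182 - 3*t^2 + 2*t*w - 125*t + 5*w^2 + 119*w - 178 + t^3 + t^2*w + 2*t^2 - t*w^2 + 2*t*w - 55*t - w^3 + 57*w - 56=t^3 + t^2*(w - 1) + t*(-w^2 + 4*w - 244) - w^3 + 5*w^2 + 232*w - 476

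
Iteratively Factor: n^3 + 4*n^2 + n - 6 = (n + 3)*(n^2 + n - 2) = (n + 2)*(n + 3)*(n - 1)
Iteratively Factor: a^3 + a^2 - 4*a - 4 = (a + 1)*(a^2 - 4) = (a + 1)*(a + 2)*(a - 2)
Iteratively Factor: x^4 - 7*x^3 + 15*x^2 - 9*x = (x - 3)*(x^3 - 4*x^2 + 3*x) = (x - 3)*(x - 1)*(x^2 - 3*x) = x*(x - 3)*(x - 1)*(x - 3)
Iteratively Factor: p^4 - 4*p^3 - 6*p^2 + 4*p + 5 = (p - 1)*(p^3 - 3*p^2 - 9*p - 5) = (p - 1)*(p + 1)*(p^2 - 4*p - 5) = (p - 1)*(p + 1)^2*(p - 5)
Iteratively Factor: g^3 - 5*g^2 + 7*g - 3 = (g - 1)*(g^2 - 4*g + 3) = (g - 1)^2*(g - 3)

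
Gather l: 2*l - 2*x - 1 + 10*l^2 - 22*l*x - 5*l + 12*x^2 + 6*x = 10*l^2 + l*(-22*x - 3) + 12*x^2 + 4*x - 1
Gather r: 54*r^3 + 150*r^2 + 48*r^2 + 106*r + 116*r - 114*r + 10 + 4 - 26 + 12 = 54*r^3 + 198*r^2 + 108*r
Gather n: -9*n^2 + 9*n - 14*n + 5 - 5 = -9*n^2 - 5*n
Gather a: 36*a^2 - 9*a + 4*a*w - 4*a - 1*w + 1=36*a^2 + a*(4*w - 13) - w + 1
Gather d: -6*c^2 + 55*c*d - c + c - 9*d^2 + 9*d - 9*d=-6*c^2 + 55*c*d - 9*d^2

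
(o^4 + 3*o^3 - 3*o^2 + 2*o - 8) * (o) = o^5 + 3*o^4 - 3*o^3 + 2*o^2 - 8*o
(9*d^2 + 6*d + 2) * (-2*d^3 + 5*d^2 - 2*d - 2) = -18*d^5 + 33*d^4 + 8*d^3 - 20*d^2 - 16*d - 4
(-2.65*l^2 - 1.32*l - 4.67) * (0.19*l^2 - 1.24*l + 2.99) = -0.5035*l^4 + 3.0352*l^3 - 7.174*l^2 + 1.844*l - 13.9633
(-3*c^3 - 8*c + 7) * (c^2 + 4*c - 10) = -3*c^5 - 12*c^4 + 22*c^3 - 25*c^2 + 108*c - 70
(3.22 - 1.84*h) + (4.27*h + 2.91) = 2.43*h + 6.13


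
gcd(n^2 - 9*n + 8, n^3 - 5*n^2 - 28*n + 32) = n^2 - 9*n + 8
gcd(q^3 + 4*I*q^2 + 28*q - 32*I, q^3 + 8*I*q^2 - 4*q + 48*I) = q - 2*I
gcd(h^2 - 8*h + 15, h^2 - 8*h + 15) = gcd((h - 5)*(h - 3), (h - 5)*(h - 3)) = h^2 - 8*h + 15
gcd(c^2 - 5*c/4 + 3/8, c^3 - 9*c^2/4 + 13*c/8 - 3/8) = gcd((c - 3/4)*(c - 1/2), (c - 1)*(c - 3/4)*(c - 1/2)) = c^2 - 5*c/4 + 3/8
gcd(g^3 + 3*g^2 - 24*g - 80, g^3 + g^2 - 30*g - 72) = g + 4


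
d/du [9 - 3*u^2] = -6*u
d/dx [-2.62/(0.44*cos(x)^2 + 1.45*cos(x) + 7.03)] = -(2.3056*cos(x) + 3.799)*sin(x)/(0.44*cos(x)^2 + 1.45*cos(x) + 7.03)^2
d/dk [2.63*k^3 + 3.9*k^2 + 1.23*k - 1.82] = 7.89*k^2 + 7.8*k + 1.23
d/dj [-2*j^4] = -8*j^3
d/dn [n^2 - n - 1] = 2*n - 1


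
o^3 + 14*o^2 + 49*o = o*(o + 7)^2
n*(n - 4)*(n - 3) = n^3 - 7*n^2 + 12*n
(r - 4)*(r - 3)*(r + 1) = r^3 - 6*r^2 + 5*r + 12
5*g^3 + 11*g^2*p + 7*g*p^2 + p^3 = (g + p)^2*(5*g + p)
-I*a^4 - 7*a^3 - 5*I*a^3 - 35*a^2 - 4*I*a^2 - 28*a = a*(a + 4)*(a - 7*I)*(-I*a - I)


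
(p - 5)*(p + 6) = p^2 + p - 30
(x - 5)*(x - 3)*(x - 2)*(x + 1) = x^4 - 9*x^3 + 21*x^2 + x - 30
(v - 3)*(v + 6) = v^2 + 3*v - 18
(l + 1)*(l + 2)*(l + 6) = l^3 + 9*l^2 + 20*l + 12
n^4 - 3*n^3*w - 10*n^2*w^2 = n^2*(n - 5*w)*(n + 2*w)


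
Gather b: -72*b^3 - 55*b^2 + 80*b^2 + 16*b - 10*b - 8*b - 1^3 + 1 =-72*b^3 + 25*b^2 - 2*b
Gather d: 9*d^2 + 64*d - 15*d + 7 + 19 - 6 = 9*d^2 + 49*d + 20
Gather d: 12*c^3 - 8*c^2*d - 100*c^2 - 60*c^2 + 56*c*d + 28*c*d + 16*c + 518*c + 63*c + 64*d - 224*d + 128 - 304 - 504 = 12*c^3 - 160*c^2 + 597*c + d*(-8*c^2 + 84*c - 160) - 680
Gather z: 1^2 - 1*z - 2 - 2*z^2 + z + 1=-2*z^2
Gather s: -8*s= -8*s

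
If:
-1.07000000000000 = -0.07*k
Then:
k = 15.29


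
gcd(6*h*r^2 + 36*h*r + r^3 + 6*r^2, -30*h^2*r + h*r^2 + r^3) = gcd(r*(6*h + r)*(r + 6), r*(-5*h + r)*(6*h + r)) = 6*h*r + r^2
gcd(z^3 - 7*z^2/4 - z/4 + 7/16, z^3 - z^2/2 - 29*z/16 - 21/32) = z^2 - 5*z/4 - 7/8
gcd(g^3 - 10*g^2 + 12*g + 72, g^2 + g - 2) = g + 2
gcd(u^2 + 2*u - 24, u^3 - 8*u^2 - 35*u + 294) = u + 6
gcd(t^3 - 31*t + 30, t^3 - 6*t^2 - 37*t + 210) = t^2 + t - 30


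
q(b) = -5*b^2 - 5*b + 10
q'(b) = -10*b - 5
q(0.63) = 4.87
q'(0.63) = -11.30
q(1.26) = -4.24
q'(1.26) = -17.60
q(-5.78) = -128.14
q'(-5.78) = 52.80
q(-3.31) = -28.23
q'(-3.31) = 28.10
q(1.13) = -2.03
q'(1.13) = -16.30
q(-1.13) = 9.27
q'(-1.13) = 6.30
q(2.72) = -40.59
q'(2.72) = -32.20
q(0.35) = 7.64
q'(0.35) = -8.50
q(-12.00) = -650.00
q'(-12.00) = 115.00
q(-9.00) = -350.00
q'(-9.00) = 85.00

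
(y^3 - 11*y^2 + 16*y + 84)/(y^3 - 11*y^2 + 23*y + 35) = (y^2 - 4*y - 12)/(y^2 - 4*y - 5)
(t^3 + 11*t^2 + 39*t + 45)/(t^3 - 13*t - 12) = (t^2 + 8*t + 15)/(t^2 - 3*t - 4)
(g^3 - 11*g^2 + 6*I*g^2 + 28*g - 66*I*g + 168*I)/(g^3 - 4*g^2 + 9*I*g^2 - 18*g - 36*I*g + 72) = (g - 7)/(g + 3*I)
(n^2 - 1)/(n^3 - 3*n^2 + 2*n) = (n + 1)/(n*(n - 2))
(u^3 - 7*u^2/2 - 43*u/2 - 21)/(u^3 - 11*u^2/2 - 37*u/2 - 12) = (u^2 - 5*u - 14)/(u^2 - 7*u - 8)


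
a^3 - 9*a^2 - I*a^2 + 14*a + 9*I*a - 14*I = (a - 7)*(a - 2)*(a - I)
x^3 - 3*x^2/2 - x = x*(x - 2)*(x + 1/2)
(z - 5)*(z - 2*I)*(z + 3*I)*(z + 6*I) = z^4 - 5*z^3 + 7*I*z^3 - 35*I*z^2 + 36*I*z - 180*I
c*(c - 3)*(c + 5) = c^3 + 2*c^2 - 15*c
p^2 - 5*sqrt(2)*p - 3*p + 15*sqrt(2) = (p - 3)*(p - 5*sqrt(2))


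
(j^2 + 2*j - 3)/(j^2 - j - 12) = (j - 1)/(j - 4)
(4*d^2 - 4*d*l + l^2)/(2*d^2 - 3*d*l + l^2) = (2*d - l)/(d - l)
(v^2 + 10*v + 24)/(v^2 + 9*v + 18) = (v + 4)/(v + 3)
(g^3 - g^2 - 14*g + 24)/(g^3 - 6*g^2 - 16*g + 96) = (g^2 - 5*g + 6)/(g^2 - 10*g + 24)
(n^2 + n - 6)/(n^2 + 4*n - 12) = (n + 3)/(n + 6)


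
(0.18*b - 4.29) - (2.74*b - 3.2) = -2.56*b - 1.09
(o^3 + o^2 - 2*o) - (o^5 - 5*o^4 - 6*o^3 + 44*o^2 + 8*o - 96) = -o^5 + 5*o^4 + 7*o^3 - 43*o^2 - 10*o + 96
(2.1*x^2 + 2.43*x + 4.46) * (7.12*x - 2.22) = 14.952*x^3 + 12.6396*x^2 + 26.3606*x - 9.9012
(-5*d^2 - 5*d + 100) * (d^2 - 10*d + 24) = -5*d^4 + 45*d^3 + 30*d^2 - 1120*d + 2400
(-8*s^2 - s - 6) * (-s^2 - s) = 8*s^4 + 9*s^3 + 7*s^2 + 6*s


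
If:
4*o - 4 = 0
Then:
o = 1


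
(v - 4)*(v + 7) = v^2 + 3*v - 28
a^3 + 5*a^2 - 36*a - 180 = (a - 6)*(a + 5)*(a + 6)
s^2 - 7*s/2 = s*(s - 7/2)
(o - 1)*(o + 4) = o^2 + 3*o - 4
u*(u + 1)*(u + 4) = u^3 + 5*u^2 + 4*u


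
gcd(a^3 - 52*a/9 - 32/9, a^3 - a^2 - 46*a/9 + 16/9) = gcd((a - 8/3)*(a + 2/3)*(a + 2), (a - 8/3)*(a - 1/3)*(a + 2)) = a^2 - 2*a/3 - 16/3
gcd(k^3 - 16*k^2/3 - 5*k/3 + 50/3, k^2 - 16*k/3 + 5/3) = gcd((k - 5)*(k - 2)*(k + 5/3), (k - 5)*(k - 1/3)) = k - 5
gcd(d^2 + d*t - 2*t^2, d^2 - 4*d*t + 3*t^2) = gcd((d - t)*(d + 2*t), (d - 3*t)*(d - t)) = -d + t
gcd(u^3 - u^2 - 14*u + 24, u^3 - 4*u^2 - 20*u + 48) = u^2 + 2*u - 8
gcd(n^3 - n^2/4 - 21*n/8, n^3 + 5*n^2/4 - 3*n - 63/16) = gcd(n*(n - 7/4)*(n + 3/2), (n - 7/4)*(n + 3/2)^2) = n^2 - n/4 - 21/8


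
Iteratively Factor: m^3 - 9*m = (m + 3)*(m^2 - 3*m) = m*(m + 3)*(m - 3)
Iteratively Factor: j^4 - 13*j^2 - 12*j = (j + 1)*(j^3 - j^2 - 12*j) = j*(j + 1)*(j^2 - j - 12) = j*(j + 1)*(j + 3)*(j - 4)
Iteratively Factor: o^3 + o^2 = (o)*(o^2 + o) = o*(o + 1)*(o)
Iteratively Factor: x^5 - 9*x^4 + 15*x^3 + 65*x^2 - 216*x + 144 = (x - 1)*(x^4 - 8*x^3 + 7*x^2 + 72*x - 144) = (x - 4)*(x - 1)*(x^3 - 4*x^2 - 9*x + 36) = (x - 4)*(x - 1)*(x + 3)*(x^2 - 7*x + 12) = (x - 4)^2*(x - 1)*(x + 3)*(x - 3)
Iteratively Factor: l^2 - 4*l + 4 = (l - 2)*(l - 2)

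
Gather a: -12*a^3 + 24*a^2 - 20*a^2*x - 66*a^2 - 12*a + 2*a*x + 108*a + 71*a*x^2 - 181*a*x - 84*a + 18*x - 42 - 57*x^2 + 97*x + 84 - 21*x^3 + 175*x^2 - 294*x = -12*a^3 + a^2*(-20*x - 42) + a*(71*x^2 - 179*x + 12) - 21*x^3 + 118*x^2 - 179*x + 42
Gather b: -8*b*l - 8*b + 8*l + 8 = b*(-8*l - 8) + 8*l + 8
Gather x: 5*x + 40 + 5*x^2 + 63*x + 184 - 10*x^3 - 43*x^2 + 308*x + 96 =-10*x^3 - 38*x^2 + 376*x + 320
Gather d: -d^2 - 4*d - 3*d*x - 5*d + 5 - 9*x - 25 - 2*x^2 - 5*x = -d^2 + d*(-3*x - 9) - 2*x^2 - 14*x - 20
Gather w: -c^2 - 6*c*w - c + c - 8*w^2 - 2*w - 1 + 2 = -c^2 - 8*w^2 + w*(-6*c - 2) + 1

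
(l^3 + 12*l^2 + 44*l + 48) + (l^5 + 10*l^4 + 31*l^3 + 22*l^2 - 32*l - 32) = l^5 + 10*l^4 + 32*l^3 + 34*l^2 + 12*l + 16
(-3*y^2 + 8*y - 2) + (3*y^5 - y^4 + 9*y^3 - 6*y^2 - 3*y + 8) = 3*y^5 - y^4 + 9*y^3 - 9*y^2 + 5*y + 6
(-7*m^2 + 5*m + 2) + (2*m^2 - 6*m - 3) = -5*m^2 - m - 1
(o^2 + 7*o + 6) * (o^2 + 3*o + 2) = o^4 + 10*o^3 + 29*o^2 + 32*o + 12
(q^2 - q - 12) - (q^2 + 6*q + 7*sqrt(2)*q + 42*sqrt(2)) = -7*sqrt(2)*q - 7*q - 42*sqrt(2) - 12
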